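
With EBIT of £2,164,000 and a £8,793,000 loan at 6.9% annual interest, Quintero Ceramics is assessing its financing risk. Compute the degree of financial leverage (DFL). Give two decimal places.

Annual interest charges come to £606,717.00.
DFL = EBIT ÷ (EBIT − I) = £2,164,000 ÷ (£2,164,000 − £606,717.00) = £2,164,000 ÷ £1,557,283.00 = 1.3896.

1.39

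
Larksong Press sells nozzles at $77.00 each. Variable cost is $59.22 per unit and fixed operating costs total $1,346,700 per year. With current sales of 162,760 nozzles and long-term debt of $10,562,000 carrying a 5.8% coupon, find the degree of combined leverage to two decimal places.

Contribution at this volume is 162,760 × $17.78 = $2,893,872.80.
EBIT = $2,893,872.80 − $1,346,700 = $1,547,172.80. Interest = $612,596.00.
DOL = $2,893,872.80 ÷ $1,547,172.80 = 1.8704; DFL = $1,547,172.80 ÷ $934,576.80 = 1.6555.
DCL = DOL × DFL = 1.8704 × 1.6555 = 3.0964.

3.10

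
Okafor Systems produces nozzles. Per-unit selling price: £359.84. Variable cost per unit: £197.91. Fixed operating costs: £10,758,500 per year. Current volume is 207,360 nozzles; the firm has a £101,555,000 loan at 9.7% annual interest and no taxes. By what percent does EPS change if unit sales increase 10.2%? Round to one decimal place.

At 207,360 units, contribution = 207,360 × £161.93 = £33,577,804.80.
Operating income = contribution − fixed costs = £33,577,804.80 − £10,758,500 = £22,819,304.80.
Interest = £9,850,835.00, so EBIT − I = £12,968,469.80.
Degree of combined leverage = contribution ÷ (EBIT − I) = £33,577,804.80 ÷ £12,968,469.80 = 2.5892.
EPS therefore changes by 2.5892 × (+10.2%) = +26.4%.

+26.4%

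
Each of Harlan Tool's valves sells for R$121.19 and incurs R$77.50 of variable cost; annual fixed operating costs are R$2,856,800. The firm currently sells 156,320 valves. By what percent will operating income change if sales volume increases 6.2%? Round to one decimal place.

At 156,320 units, contribution = 156,320 × R$43.69 = R$6,829,620.80.
EBIT = R$6,829,620.80 − R$2,856,800 = R$3,972,820.80.
Degree of operating leverage = R$6,829,620.80 / R$3,972,820.80 = 1.7191.
%ΔEBIT = DOL × %ΔSales = 1.7191 × +6.2% = +10.7%.

+10.7%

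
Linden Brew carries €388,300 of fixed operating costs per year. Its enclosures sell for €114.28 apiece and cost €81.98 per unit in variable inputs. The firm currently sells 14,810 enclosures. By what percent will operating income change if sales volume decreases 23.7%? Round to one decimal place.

Contribution at this volume is 14,810 × €32.30 = €478,363.00.
Operating income = contribution − fixed costs = €478,363.00 − €388,300 = €90,063.00.
DOL = contribution ÷ EBIT = €478,363.00 ÷ €90,063.00 = 5.3114.
So EBIT moves 5.3114 × (-23.7%) = -125.9%.

-125.9%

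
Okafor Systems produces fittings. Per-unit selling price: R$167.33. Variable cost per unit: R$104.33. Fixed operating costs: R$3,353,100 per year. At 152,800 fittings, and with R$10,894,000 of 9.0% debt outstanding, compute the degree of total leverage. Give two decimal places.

1.82

Total contribution margin = 152,800 × R$63.00 = R$9,626,400.00.
Operating income = contribution − fixed costs = R$9,626,400.00 − R$3,353,100 = R$6,273,300.00. Interest = R$980,460.00.
DOL = R$9,626,400.00 ÷ R$6,273,300.00 = 1.5345; DFL = R$6,273,300.00 ÷ R$5,292,840.00 = 1.1852.
DCL = DOL × DFL = 1.5345 × 1.1852 = 1.8187.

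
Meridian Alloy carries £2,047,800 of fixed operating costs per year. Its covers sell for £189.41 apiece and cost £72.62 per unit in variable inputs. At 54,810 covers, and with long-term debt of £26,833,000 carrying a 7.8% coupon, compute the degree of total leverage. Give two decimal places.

Total contribution margin = 54,810 × £116.79 = £6,401,259.90.
EBIT = £6,401,259.90 − £2,047,800 = £4,353,459.90. Interest = £2,092,974.00.
DOL = £6,401,259.90 ÷ £4,353,459.90 = 1.4704; DFL = £4,353,459.90 ÷ £2,260,485.90 = 1.9259.
DCL = DOL × DFL = 1.4704 × 1.9259 = 2.8318.

2.83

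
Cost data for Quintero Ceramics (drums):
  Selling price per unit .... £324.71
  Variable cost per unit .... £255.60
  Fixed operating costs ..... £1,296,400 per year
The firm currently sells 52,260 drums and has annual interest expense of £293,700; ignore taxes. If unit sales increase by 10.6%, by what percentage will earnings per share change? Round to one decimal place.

+18.9%

Total contribution margin = 52,260 × £69.11 = £3,611,688.60.
Operating income = contribution − fixed costs = £3,611,688.60 − £1,296,400 = £2,315,288.60.
Interest = £293,700.00, so EBIT − I = £2,021,588.60.
DCL = total CM / (EBIT − I) = £3,611,688.60 / £2,021,588.60 = 1.7866.
EPS therefore changes by 1.7866 × (+10.6%) = +18.9%.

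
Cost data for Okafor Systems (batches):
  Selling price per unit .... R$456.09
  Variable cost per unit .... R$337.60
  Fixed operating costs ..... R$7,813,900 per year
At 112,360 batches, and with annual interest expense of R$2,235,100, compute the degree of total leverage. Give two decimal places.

Contribution at this volume is 112,360 × R$118.49 = R$13,313,536.40.
EBIT = R$13,313,536.40 − R$7,813,900 = R$5,499,636.40. Interest = R$2,235,100.00.
DOL = R$13,313,536.40 ÷ R$5,499,636.40 = 2.4208; DFL = R$5,499,636.40 ÷ R$3,264,536.40 = 1.6847.
DCL = DOL × DFL = 2.4208 × 1.6847 = 4.0783.

4.08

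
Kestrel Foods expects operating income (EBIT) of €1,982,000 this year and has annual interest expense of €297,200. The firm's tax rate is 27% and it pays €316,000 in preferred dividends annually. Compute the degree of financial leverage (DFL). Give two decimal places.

1.58

Interest = €297,200.00.
Pre-tax preferred-dividend burden = €316,000 ÷ (1 − 0.27) = €432,876.71.
DFL = EBIT ÷ [EBIT − I − D_p/(1−t)] = €1,982,000 ÷ [€1,982,000 − €297,200.00 − €432,876.71] = €1,982,000 ÷ €1,251,923.29 = 1.5832.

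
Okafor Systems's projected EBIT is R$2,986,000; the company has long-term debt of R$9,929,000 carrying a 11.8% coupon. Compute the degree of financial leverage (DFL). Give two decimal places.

Annual interest charges come to R$1,171,622.00.
DFL = EBIT ÷ (EBIT − I) = R$2,986,000 ÷ (R$2,986,000 − R$1,171,622.00) = R$2,986,000 ÷ R$1,814,378.00 = 1.6457.

1.65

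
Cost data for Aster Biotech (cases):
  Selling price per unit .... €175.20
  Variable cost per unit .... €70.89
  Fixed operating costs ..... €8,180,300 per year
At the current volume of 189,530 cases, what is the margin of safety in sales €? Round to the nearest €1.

Each unit contributes €175.20 − €70.89 = €104.31. Break-even units = €8,180,300 ÷ €104.31 = 78,422.97; break-even revenue = 78,422.97 × €175.20 = €13,739,704.34.
Actual sales revenue = 189,530 × €175.20 = €33,205,656.00.
Margin of safety = €33,205,656.00 − €13,739,704.34 = €19,465,952.

€19,465,952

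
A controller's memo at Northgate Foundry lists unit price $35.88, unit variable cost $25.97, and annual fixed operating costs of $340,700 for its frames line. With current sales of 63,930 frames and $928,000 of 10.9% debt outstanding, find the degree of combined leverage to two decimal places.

3.30

Contribution at this volume is 63,930 × $9.91 = $633,546.30.
Subtracting fixed costs: EBIT = $633,546.30 − $340,700 = $292,846.30. Interest = $101,152.00, so EBIT − I = $191,694.30.
DCL = contribution ÷ (EBIT − I) = $633,546.30 ÷ $191,694.30 = 3.3050.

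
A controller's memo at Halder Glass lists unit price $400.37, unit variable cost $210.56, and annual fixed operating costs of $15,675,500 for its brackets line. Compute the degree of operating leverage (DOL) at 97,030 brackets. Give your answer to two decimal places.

Total contribution margin = 97,030 × $189.81 = $18,417,264.30.
Operating income = contribution − fixed costs = $18,417,264.30 − $15,675,500 = $2,741,764.30.
So DOL = total CM / EBIT = $18,417,264.30 / $2,741,764.30 = 6.7173.

6.72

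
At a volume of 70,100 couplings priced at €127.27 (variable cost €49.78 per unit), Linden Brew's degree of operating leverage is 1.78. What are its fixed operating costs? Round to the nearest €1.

Contribution at this volume is 70,100 × €77.49 = €5,432,049.00.
Since DOL = CM ÷ EBIT, EBIT = €5,432,049.00 ÷ 1.78 = €3,051,712.92.
And FC = contribution − EBIT = €5,432,049.00 − €3,051,712.92 = €2,380,336.

€2,380,336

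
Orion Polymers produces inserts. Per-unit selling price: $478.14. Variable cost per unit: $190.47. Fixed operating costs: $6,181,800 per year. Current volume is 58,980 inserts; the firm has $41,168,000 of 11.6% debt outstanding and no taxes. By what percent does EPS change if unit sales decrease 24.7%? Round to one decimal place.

At 58,980 units, contribution = 58,980 × $287.67 = $16,966,776.60.
Operating income = contribution − fixed costs = $16,966,776.60 − $6,181,800 = $10,784,976.60.
Interest = $4,775,488.00, so EBIT − I = $6,009,488.60.
Degree of combined leverage = contribution ÷ (EBIT − I) = $16,966,776.60 ÷ $6,009,488.60 = 2.8233.
%ΔEPS = DCL × %ΔSales = 2.8233 × -24.7% = -69.7%.

-69.7%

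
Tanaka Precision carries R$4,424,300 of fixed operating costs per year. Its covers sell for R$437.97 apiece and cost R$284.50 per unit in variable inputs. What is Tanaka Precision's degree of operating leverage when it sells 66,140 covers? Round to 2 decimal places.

1.77

Total contribution margin = 66,140 × R$153.47 = R$10,150,505.80.
EBIT = R$10,150,505.80 − R$4,424,300 = R$5,726,205.80.
Degree of operating leverage = R$10,150,505.80 / R$5,726,205.80 = 1.7726.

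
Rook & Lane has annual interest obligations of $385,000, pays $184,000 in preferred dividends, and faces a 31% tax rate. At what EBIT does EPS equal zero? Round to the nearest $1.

$651,667

Preferred dividends are paid after tax, so their pre-tax equivalent is $184,000 ÷ (1 − 0.31) = $266,666.67.
EPS = 0 when EBIT covers interest plus the pre-tax preferred burden: $385,000 + $266,666.67 = $651,666.67.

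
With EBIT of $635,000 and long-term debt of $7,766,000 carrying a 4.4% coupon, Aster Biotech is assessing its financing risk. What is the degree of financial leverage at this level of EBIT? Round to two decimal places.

2.17

Interest = $341,704.00.
DFL = EBIT ÷ (EBIT − I) = $635,000 ÷ ($635,000 − $341,704.00) = $635,000 ÷ $293,296.00 = 2.1650.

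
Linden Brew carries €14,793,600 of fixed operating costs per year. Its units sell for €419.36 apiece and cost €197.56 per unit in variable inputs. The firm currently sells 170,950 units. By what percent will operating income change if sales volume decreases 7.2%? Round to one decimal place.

-11.8%

At 170,950 units, contribution = 170,950 × €221.80 = €37,916,710.00.
Subtracting fixed costs: EBIT = €37,916,710.00 − €14,793,600 = €23,123,110.00.
Degree of operating leverage = €37,916,710.00 / €23,123,110.00 = 1.6398.
%ΔEBIT = DOL × %ΔSales = 1.6398 × -7.2% = -11.8%.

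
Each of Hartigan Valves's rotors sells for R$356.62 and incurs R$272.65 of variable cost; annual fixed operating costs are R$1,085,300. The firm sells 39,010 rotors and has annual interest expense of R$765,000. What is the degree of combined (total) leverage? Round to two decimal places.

Contribution at this volume is 39,010 × R$83.97 = R$3,275,669.70.
Operating income = contribution − fixed costs = R$3,275,669.70 − R$1,085,300 = R$2,190,369.70. Interest = R$765,000.00.
DOL = R$3,275,669.70 ÷ R$2,190,369.70 = 1.4955; DFL = R$2,190,369.70 ÷ R$1,425,369.70 = 1.5367.
Combined leverage = 1.4955 × 1.5367 = 2.2981.

2.30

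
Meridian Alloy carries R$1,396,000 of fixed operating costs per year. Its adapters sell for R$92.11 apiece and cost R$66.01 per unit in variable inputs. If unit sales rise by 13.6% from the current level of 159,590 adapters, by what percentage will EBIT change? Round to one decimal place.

Total contribution margin = 159,590 × R$26.10 = R$4,165,299.00.
EBIT = R$4,165,299.00 − R$1,396,000 = R$2,769,299.00.
Degree of operating leverage = R$4,165,299.00 / R$2,769,299.00 = 1.5041.
%ΔEBIT = DOL × %ΔSales = 1.5041 × +13.6% = +20.5%.

+20.5%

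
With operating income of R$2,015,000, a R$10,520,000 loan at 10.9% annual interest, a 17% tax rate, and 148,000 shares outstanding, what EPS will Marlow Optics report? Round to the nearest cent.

R$4.87

Interest = R$1,146,680.00, so EBT = R$2,015,000 − R$1,146,680.00 = R$868,320.00.
Net income = R$868,320.00 × (1 − 0.17) = R$720,705.60.
Per share: R$720,705.60 / 148,000 shares = R$4.87.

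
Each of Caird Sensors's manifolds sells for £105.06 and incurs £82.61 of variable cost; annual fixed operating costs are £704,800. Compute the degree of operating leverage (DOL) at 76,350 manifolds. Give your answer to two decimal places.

At 76,350 units, contribution = 76,350 × £22.45 = £1,714,057.50.
Operating income = contribution − fixed costs = £1,714,057.50 − £704,800 = £1,009,257.50.
Degree of operating leverage = £1,714,057.50 / £1,009,257.50 = 1.6983.

1.70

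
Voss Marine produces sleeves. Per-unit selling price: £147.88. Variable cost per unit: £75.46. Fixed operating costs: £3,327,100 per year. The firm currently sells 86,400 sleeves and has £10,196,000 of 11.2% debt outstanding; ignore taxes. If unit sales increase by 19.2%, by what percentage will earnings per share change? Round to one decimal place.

Contribution at this volume is 86,400 × £72.42 = £6,257,088.00.
Subtracting fixed costs: EBIT = £6,257,088.00 − £3,327,100 = £2,929,988.00.
Interest = £1,141,952.00, so EBIT − I = £1,788,036.00.
Degree of combined leverage = contribution ÷ (EBIT − I) = £6,257,088.00 ÷ £1,788,036.00 = 3.4994.
%ΔEPS = DCL × %ΔSales = 3.4994 × +19.2% = +67.2%.

+67.2%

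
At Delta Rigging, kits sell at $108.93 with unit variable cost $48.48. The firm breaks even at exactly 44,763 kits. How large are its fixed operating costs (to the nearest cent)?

$2,705,923.35

Each unit contributes $108.93 − $48.48 = $60.45.
Fixed costs = break-even units × CM = 44,763 × $60.45 = $2,705,923.35.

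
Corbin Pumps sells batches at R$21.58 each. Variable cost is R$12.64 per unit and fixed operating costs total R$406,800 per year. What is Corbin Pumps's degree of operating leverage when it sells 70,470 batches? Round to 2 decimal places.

Contribution at this volume is 70,470 × R$8.94 = R$630,001.80.
Operating income = contribution − fixed costs = R$630,001.80 − R$406,800 = R$223,201.80.
So DOL = total CM / EBIT = R$630,001.80 / R$223,201.80 = 2.8226.

2.82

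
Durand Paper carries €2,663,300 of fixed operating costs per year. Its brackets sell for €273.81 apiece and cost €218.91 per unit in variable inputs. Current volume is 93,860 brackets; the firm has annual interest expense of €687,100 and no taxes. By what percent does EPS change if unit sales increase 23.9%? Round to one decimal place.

+68.3%

Total contribution margin = 93,860 × €54.90 = €5,152,914.00.
Subtracting fixed costs: EBIT = €5,152,914.00 − €2,663,300 = €2,489,614.00.
Interest = €687,100.00, so EBIT − I = €1,802,514.00.
DCL = total CM / (EBIT − I) = €5,152,914.00 / €1,802,514.00 = 2.8587.
EPS therefore changes by 2.8587 × (+23.9%) = +68.3%.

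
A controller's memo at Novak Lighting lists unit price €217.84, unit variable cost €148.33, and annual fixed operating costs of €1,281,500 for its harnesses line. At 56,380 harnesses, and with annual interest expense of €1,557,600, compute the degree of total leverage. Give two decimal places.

3.63

Total contribution margin = 56,380 × €69.51 = €3,918,973.80.
Operating income = contribution − fixed costs = €3,918,973.80 − €1,281,500 = €2,637,473.80. Interest = €1,557,600.00, so EBIT − I = €1,079,873.80.
DCL = contribution ÷ (EBIT − I) = €3,918,973.80 ÷ €1,079,873.80 = 3.6291.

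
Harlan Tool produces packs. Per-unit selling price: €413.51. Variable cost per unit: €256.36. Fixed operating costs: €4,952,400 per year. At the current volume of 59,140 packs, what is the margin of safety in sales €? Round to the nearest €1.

€11,423,693

Unit CM = price − variable cost = €413.51 − €256.36 = €157.15. Break-even units = €4,952,400 ÷ €157.15 = 31,513.84; break-even revenue = 31,513.84 × €413.51 = €13,031,288.09.
Current sales = 59,140 × €413.51 = €24,454,981.40.
Margin of safety = €24,454,981.40 − €13,031,288.09 = €11,423,693.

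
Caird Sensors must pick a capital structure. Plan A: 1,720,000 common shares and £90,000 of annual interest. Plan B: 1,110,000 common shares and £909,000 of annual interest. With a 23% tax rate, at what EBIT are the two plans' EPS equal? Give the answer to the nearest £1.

£2,399,311

At indifference, (EBIT − 90,000)(1 − t)/1,720,000 = (EBIT − 909,000)(1 − t)/1,110,000.
The (1 − t) factor cancels: (EBIT − 90,000) × 1,110,000 = (EBIT − 909,000) × 1,720,000.
Solving, EBIT = (909,000·1,720,000 − 90,000·1,110,000) / (1,720,000 − 1,110,000) = 1,463,580,000,000 / 610,000 = 2,399,311.48.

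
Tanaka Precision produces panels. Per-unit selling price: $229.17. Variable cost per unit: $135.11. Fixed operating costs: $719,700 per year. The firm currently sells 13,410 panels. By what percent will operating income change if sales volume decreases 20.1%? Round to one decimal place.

Contribution at this volume is 13,410 × $94.06 = $1,261,344.60.
EBIT = $1,261,344.60 − $719,700 = $541,644.60.
Degree of operating leverage = $1,261,344.60 / $541,644.60 = 2.3287.
Operating income changes by 2.3287 × -20.1% = -46.8%.

-46.8%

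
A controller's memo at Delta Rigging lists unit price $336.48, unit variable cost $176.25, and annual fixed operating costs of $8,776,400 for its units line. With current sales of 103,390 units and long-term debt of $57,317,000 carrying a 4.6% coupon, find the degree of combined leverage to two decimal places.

3.21

Contribution at this volume is 103,390 × $160.23 = $16,566,179.70.
Subtracting fixed costs: EBIT = $16,566,179.70 − $8,776,400 = $7,789,779.70. Interest = $2,636,582.00.
DOL = $16,566,179.70 ÷ $7,789,779.70 = 2.1267; DFL = $7,789,779.70 ÷ $5,153,197.70 = 1.5116.
Combined leverage = 2.1267 × 1.5116 = 3.2147.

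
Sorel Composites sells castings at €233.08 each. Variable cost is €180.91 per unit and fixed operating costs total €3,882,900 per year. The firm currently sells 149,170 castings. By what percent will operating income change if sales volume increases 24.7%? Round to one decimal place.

+49.3%

At 149,170 units, contribution = 149,170 × €52.17 = €7,782,198.90.
Operating income = contribution − fixed costs = €7,782,198.90 − €3,882,900 = €3,899,298.90.
So DOL = total CM / EBIT = €7,782,198.90 / €3,899,298.90 = 1.9958.
Operating income changes by 1.9958 × +24.7% = +49.3%.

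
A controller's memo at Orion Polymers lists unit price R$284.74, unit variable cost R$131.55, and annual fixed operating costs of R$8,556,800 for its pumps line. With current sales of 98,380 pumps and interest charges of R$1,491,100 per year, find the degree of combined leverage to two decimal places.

3.00

At 98,380 units, contribution = 98,380 × R$153.19 = R$15,070,832.20.
Operating income = contribution − fixed costs = R$15,070,832.20 − R$8,556,800 = R$6,514,032.20. Interest = R$1,491,100.00.
DOL = R$15,070,832.20 ÷ R$6,514,032.20 = 2.3136; DFL = R$6,514,032.20 ÷ R$5,022,932.20 = 1.2969.
Combined leverage = 2.3136 × 1.2969 = 3.0005.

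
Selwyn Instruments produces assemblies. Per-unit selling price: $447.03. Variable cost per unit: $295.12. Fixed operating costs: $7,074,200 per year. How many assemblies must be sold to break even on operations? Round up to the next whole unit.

46,569 assemblies

Each unit contributes $447.03 − $295.12 = $151.91.
Units to break even: $7,074,200 ÷ $151.91 = 46,568.36, rounded up to 46,569.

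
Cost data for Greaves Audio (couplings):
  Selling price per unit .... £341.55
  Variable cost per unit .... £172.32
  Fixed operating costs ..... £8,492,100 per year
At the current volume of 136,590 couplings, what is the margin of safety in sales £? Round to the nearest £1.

Contribution margin per unit = £341.55 − £172.32 = £169.23. Break-even units = £8,492,100 ÷ £169.23 = 50,180.82; break-even revenue = 50,180.82 × £341.55 = £17,139,258.73.
Actual sales revenue = 136,590 × £341.55 = £46,652,314.50.
Margin of safety = £46,652,314.50 − £17,139,258.73 = £29,513,056.

£29,513,056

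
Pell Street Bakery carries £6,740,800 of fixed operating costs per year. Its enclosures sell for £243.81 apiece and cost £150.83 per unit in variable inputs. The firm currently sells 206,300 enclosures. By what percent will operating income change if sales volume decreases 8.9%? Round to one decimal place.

-13.7%

Contribution at this volume is 206,300 × £92.98 = £19,181,774.00.
EBIT = £19,181,774.00 − £6,740,800 = £12,440,974.00.
DOL = contribution ÷ EBIT = £19,181,774.00 ÷ £12,440,974.00 = 1.5418.
Operating income changes by 1.5418 × -8.9% = -13.7%.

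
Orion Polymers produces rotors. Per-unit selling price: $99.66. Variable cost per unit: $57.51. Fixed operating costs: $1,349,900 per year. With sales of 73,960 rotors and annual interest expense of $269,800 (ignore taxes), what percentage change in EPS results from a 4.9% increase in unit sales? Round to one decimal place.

+10.2%

At 73,960 units, contribution = 73,960 × $42.15 = $3,117,414.00.
EBIT = $3,117,414.00 − $1,349,900 = $1,767,514.00.
After interest of $269,800.00, pre-tax earnings = $1,497,714.00.
DCL = total CM / (EBIT − I) = $3,117,414.00 / $1,497,714.00 = 2.0814.
%ΔEPS = DCL × %ΔSales = 2.0814 × +4.9% = +10.2%.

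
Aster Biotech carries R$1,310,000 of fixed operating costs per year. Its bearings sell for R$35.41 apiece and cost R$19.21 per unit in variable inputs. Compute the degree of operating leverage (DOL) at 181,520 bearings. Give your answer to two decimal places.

Total contribution margin = 181,520 × R$16.20 = R$2,940,624.00.
EBIT = R$2,940,624.00 − R$1,310,000 = R$1,630,624.00.
DOL = contribution ÷ EBIT = R$2,940,624.00 ÷ R$1,630,624.00 = 1.8034.

1.80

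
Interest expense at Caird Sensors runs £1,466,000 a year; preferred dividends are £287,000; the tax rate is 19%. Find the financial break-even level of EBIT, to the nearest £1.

£1,820,321

Grossing the preferred dividend up to pre-tax terms: £287,000 / (1 − 0.19) = £354,320.99.
Financial break-even EBIT = interest + D_p ÷ (1 − t) = £1,466,000 + £354,320.99 = £1,820,320.99.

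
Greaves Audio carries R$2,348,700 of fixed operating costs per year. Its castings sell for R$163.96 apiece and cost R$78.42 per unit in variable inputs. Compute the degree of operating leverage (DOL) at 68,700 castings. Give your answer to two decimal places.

Total contribution margin = 68,700 × R$85.54 = R$5,876,598.00.
EBIT = R$5,876,598.00 − R$2,348,700 = R$3,527,898.00.
So DOL = total CM / EBIT = R$5,876,598.00 / R$3,527,898.00 = 1.6658.

1.67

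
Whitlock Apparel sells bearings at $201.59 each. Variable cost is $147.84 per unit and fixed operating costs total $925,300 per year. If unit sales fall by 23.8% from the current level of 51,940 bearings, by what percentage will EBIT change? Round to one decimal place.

At 51,940 units, contribution = 51,940 × $53.75 = $2,791,775.00.
Subtracting fixed costs: EBIT = $2,791,775.00 − $925,300 = $1,866,475.00.
Degree of operating leverage = $2,791,775.00 / $1,866,475.00 = 1.4957.
%ΔEBIT = DOL × %ΔSales = 1.4957 × -23.8% = -35.6%.

-35.6%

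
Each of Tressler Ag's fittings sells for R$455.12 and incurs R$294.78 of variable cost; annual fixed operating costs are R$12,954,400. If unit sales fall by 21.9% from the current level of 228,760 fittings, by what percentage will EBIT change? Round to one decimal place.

-33.9%

Total contribution margin = 228,760 × R$160.34 = R$36,679,378.40.
Operating income = contribution − fixed costs = R$36,679,378.40 − R$12,954,400 = R$23,724,978.40.
So DOL = total CM / EBIT = R$36,679,378.40 / R$23,724,978.40 = 1.5460.
So EBIT moves 1.5460 × (-21.9%) = -33.9%.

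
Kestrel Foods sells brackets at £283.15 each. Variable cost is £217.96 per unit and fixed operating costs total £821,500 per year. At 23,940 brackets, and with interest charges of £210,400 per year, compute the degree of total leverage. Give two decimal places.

2.95

Total contribution margin = 23,940 × £65.19 = £1,560,648.60.
EBIT = £1,560,648.60 − £821,500 = £739,148.60. Interest = £210,400.00.
DOL = £1,560,648.60 ÷ £739,148.60 = 2.1114; DFL = £739,148.60 ÷ £528,748.60 = 1.3979.
DCL = DOL × DFL = 2.1114 × 1.3979 = 2.9515.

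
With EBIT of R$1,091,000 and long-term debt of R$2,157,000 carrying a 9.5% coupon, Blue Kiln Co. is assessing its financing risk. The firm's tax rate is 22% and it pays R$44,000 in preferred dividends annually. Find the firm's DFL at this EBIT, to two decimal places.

Annual interest charges come to R$204,915.00.
Pre-tax preferred-dividend burden = R$44,000 ÷ (1 − 0.22) = R$56,410.26.
DFL = EBIT ÷ [EBIT − I − D_p/(1−t)] = R$1,091,000 ÷ [R$1,091,000 − R$204,915.00 − R$56,410.26] = R$1,091,000 ÷ R$829,674.74 = 1.3150.

1.31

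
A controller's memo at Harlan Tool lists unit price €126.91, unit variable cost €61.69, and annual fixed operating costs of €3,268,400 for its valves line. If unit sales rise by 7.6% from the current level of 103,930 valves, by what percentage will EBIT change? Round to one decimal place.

Total contribution margin = 103,930 × €65.22 = €6,778,314.60.
Operating income = contribution − fixed costs = €6,778,314.60 − €3,268,400 = €3,509,914.60.
Degree of operating leverage = €6,778,314.60 / €3,509,914.60 = 1.9312.
Operating income changes by 1.9312 × +7.6% = +14.7%.

+14.7%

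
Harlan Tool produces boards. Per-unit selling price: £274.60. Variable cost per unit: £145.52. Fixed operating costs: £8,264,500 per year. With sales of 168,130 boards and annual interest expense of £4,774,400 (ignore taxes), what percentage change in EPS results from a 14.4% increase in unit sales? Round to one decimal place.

Total contribution margin = 168,130 × £129.08 = £21,702,220.40.
Operating income = contribution − fixed costs = £21,702,220.40 − £8,264,500 = £13,437,720.40.
After interest of £4,774,400.00, pre-tax earnings = £8,663,320.40.
DCL = total CM / (EBIT − I) = £21,702,220.40 / £8,663,320.40 = 2.5051.
%ΔEPS = DCL × %ΔSales = 2.5051 × +14.4% = +36.1%.

+36.1%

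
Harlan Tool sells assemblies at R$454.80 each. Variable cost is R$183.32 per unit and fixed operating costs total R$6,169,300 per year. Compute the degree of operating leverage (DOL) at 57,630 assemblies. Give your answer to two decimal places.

Total contribution margin = 57,630 × R$271.48 = R$15,645,392.40.
Subtracting fixed costs: EBIT = R$15,645,392.40 − R$6,169,300 = R$9,476,092.40.
DOL = contribution ÷ EBIT = R$15,645,392.40 ÷ R$9,476,092.40 = 1.6510.

1.65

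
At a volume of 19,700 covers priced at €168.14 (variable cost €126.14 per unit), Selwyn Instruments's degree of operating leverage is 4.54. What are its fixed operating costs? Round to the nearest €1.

Contribution at this volume is 19,700 × €42.00 = €827,400.00.
Since DOL = CM ÷ EBIT, EBIT = €827,400.00 ÷ 4.54 = €182,246.70.
And FC = contribution − EBIT = €827,400.00 − €182,246.70 = €645,153.

€645,153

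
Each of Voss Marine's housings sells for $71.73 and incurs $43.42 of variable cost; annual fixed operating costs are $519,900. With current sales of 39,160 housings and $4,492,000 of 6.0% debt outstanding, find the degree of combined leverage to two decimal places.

3.47

At 39,160 units, contribution = 39,160 × $28.31 = $1,108,619.60.
Operating income = contribution − fixed costs = $1,108,619.60 − $519,900 = $588,719.60. Interest = $269,520.00.
DOL = $1,108,619.60 ÷ $588,719.60 = 1.8831; DFL = $588,719.60 ÷ $319,199.60 = 1.8444.
DCL = DOL × DFL = 1.8831 × 1.8444 = 3.4732.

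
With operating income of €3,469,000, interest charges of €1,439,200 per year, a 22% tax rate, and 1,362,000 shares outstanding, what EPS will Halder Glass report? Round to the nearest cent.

€1.16

Pre-tax income = €3,469,000 − €1,439,200.00 = €2,029,800.00.
After tax at 22%: net income = €2,029,800.00 × 0.78 = €1,583,244.00.
EPS = €1,583,244.00 ÷ 1,362,000 = €1.16.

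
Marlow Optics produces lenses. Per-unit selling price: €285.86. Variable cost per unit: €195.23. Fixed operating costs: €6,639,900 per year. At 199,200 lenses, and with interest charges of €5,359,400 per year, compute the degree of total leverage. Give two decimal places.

Contribution at this volume is 199,200 × €90.63 = €18,053,496.00.
Operating income = contribution − fixed costs = €18,053,496.00 − €6,639,900 = €11,413,596.00. Interest = €5,359,400.00.
DOL = €18,053,496.00 ÷ €11,413,596.00 = 1.5818; DFL = €11,413,596.00 ÷ €6,054,196.00 = 1.8852.
Combined leverage = 1.5818 × 1.8852 = 2.9820.

2.98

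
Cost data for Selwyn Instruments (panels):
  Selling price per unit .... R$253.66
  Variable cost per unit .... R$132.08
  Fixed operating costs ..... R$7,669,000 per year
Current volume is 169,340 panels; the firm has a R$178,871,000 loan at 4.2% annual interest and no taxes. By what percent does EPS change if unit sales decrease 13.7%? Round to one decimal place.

-52.2%

At 169,340 units, contribution = 169,340 × R$121.58 = R$20,588,357.20.
Subtracting fixed costs: EBIT = R$20,588,357.20 − R$7,669,000 = R$12,919,357.20.
Interest = R$7,512,582.00, so EBIT − I = R$5,406,775.20.
DCL = total CM / (EBIT − I) = R$20,588,357.20 / R$5,406,775.20 = 3.8079.
EPS therefore changes by 3.8079 × (-13.7%) = -52.2%.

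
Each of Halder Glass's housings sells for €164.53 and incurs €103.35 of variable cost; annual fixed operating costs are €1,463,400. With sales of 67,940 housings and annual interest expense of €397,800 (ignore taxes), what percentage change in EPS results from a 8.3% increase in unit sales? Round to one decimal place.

+15.0%

At 67,940 units, contribution = 67,940 × €61.18 = €4,156,569.20.
EBIT = €4,156,569.20 − €1,463,400 = €2,693,169.20.
After interest of €397,800.00, pre-tax earnings = €2,295,369.20.
DCL = total CM / (EBIT − I) = €4,156,569.20 / €2,295,369.20 = 1.8108.
%ΔEPS = DCL × %ΔSales = 1.8108 × +8.3% = +15.0%.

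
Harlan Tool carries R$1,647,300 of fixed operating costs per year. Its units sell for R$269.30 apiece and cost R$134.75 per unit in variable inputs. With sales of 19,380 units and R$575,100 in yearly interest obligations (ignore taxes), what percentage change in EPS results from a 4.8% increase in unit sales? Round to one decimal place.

+32.5%

Contribution at this volume is 19,380 × R$134.55 = R$2,607,579.00.
Operating income = contribution − fixed costs = R$2,607,579.00 − R$1,647,300 = R$960,279.00.
Interest = R$575,100.00, so EBIT − I = R$385,179.00.
Degree of combined leverage = contribution ÷ (EBIT − I) = R$2,607,579.00 ÷ R$385,179.00 = 6.7698.
EPS therefore changes by 6.7698 × (+4.8%) = +32.5%.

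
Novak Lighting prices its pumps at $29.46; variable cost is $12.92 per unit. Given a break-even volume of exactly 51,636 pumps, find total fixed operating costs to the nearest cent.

Each unit contributes $29.46 − $12.92 = $16.54.
Since BE = FC / CM, FC = 51,636 × $16.54 = $854,059.44.

$854,059.44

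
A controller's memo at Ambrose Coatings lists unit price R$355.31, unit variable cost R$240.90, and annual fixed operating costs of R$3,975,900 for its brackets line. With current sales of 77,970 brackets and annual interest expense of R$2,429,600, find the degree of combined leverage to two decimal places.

3.55

Total contribution margin = 77,970 × R$114.41 = R$8,920,547.70.
EBIT = R$8,920,547.70 − R$3,975,900 = R$4,944,647.70. Interest = R$2,429,600.00.
DOL = R$8,920,547.70 ÷ R$4,944,647.70 = 1.8041; DFL = R$4,944,647.70 ÷ R$2,515,047.70 = 1.9660.
DCL = DOL × DFL = 1.8041 × 1.9660 = 3.5469.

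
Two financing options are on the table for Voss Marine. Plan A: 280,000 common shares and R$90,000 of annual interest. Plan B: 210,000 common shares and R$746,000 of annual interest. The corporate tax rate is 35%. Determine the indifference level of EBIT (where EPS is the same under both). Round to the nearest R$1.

R$2,714,000

Set EPS_A = EPS_B: (EBIT − R$90,000)(1 − 0.35) ÷ 280,000 = (EBIT − R$746,000)(1 − 0.35) ÷ 210,000.
Cancelling (1 − t) and cross-multiplying: 210,000·(EBIT − 90,000) = 280,000·(EBIT − 746,000).
EBIT × (280,000 − 210,000) = 746,000 × 280,000 − 90,000 × 210,000 = 189,980,000,000, so EBIT = 189,980,000,000 ÷ 70,000 = 2,714,000.00.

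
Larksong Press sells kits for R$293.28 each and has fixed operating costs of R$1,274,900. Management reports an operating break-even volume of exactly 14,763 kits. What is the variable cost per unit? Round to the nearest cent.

Contribution per unit must be FC / Q = R$1,274,900 / 14,763 = R$86.3578.
Hence VC = price − CM = R$293.28 − R$86.3578 = R$206.92.

R$206.92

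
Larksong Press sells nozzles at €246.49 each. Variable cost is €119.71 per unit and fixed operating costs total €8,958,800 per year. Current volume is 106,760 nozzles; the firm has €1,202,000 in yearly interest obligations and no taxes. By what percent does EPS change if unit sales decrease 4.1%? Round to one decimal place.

At 106,760 units, contribution = 106,760 × €126.78 = €13,535,032.80.
Operating income = contribution − fixed costs = €13,535,032.80 − €8,958,800 = €4,576,232.80.
Interest = €1,202,000.00, so EBIT − I = €3,374,232.80.
DCL = total CM / (EBIT − I) = €13,535,032.80 / €3,374,232.80 = 4.0113.
EPS therefore changes by 4.0113 × (-4.1%) = -16.4%.

-16.4%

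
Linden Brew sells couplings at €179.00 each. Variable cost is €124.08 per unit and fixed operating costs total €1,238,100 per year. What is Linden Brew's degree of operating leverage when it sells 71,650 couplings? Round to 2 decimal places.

At 71,650 units, contribution = 71,650 × €54.92 = €3,935,018.00.
EBIT = €3,935,018.00 − €1,238,100 = €2,696,918.00.
DOL = contribution ÷ EBIT = €3,935,018.00 ÷ €2,696,918.00 = 1.4591.

1.46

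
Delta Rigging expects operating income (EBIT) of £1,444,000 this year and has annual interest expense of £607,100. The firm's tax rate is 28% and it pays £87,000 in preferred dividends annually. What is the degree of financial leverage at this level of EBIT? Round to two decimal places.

Interest = £607,100.00.
Preferred dividends grossed up pre-tax: £87,000 / (1 − 0.28) = £120,833.33.
DFL = EBIT ÷ [EBIT − I − D_p/(1−t)] = £1,444,000 ÷ [£1,444,000 − £607,100.00 − £120,833.33] = £1,444,000 ÷ £716,066.67 = 2.0166.

2.02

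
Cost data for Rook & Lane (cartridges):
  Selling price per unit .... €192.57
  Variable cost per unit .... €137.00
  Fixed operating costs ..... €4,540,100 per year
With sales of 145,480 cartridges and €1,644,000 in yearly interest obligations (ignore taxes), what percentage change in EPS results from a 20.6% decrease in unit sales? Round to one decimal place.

At 145,480 units, contribution = 145,480 × €55.57 = €8,084,323.60.
Subtracting fixed costs: EBIT = €8,084,323.60 − €4,540,100 = €3,544,223.60.
After interest of €1,644,000.00, pre-tax earnings = €1,900,223.60.
DCL = total CM / (EBIT − I) = €8,084,323.60 / €1,900,223.60 = 4.2544.
EPS therefore changes by 4.2544 × (-20.6%) = -87.6%.

-87.6%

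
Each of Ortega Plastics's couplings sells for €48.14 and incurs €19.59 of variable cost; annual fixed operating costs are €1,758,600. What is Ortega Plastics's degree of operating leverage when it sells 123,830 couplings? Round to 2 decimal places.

1.99

Total contribution margin = 123,830 × €28.55 = €3,535,346.50.
Subtracting fixed costs: EBIT = €3,535,346.50 − €1,758,600 = €1,776,746.50.
Degree of operating leverage = €3,535,346.50 / €1,776,746.50 = 1.9898.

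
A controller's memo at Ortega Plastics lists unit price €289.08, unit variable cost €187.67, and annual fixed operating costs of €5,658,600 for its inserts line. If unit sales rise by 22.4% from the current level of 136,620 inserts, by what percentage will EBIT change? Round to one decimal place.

+37.9%

Total contribution margin = 136,620 × €101.41 = €13,854,634.20.
EBIT = €13,854,634.20 − €5,658,600 = €8,196,034.20.
So DOL = total CM / EBIT = €13,854,634.20 / €8,196,034.20 = 1.6904.
So EBIT moves 1.6904 × (+22.4%) = +37.9%.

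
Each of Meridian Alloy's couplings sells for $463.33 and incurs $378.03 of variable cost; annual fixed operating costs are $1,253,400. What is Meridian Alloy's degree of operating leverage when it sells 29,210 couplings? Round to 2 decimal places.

Total contribution margin = 29,210 × $85.30 = $2,491,613.00.
Operating income = contribution − fixed costs = $2,491,613.00 − $1,253,400 = $1,238,213.00.
DOL = contribution ÷ EBIT = $2,491,613.00 ÷ $1,238,213.00 = 2.0123.

2.01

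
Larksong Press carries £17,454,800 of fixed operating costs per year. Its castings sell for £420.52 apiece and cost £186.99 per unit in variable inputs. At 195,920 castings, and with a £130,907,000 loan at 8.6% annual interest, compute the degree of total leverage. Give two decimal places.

At 195,920 units, contribution = 195,920 × £233.53 = £45,753,197.60.
Operating income = contribution − fixed costs = £45,753,197.60 − £17,454,800 = £28,298,397.60. Interest = £11,258,002.00, so EBIT − I = £17,040,395.60.
Degree of total leverage = total CM / (EBIT − interest) = £45,753,197.60 / £17,040,395.60 = 2.6850.

2.68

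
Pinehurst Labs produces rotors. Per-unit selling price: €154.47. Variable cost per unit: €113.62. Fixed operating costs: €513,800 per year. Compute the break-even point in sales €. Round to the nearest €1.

€1,942,881

Contribution margin per unit = €154.47 − €113.62 = €40.85, a CM ratio of €40.85 ÷ €154.47 = 0.2645.
Break-even sales = FC ÷ CM ratio = €513,800 × €154.47 / €40.85 = €1,942,881.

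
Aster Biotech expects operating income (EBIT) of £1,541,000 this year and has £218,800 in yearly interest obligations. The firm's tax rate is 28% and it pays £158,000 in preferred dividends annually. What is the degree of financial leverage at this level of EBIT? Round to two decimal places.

1.40

Annual interest charges come to £218,800.00.
Pre-tax preferred-dividend burden = £158,000 ÷ (1 − 0.28) = £219,444.44.
DFL = EBIT ÷ [EBIT − I − D_p/(1−t)] = £1,541,000 ÷ [£1,541,000 − £218,800.00 − £219,444.44] = £1,541,000 ÷ £1,102,755.56 = 1.3974.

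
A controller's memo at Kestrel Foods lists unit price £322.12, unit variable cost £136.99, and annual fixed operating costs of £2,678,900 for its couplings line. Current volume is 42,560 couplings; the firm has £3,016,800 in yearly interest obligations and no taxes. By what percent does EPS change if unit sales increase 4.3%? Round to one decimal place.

+15.5%

Contribution at this volume is 42,560 × £185.13 = £7,879,132.80.
Operating income = contribution − fixed costs = £7,879,132.80 − £2,678,900 = £5,200,232.80.
Interest = £3,016,800.00, so EBIT − I = £2,183,432.80.
DCL = total CM / (EBIT − I) = £7,879,132.80 / £2,183,432.80 = 3.6086.
%ΔEPS = DCL × %ΔSales = 3.6086 × +4.3% = +15.5%.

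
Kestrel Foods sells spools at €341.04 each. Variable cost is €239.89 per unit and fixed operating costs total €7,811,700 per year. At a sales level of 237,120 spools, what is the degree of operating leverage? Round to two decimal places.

Contribution at this volume is 237,120 × €101.15 = €23,984,688.00.
Subtracting fixed costs: EBIT = €23,984,688.00 − €7,811,700 = €16,172,988.00.
DOL = contribution ÷ EBIT = €23,984,688.00 ÷ €16,172,988.00 = 1.4830.

1.48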